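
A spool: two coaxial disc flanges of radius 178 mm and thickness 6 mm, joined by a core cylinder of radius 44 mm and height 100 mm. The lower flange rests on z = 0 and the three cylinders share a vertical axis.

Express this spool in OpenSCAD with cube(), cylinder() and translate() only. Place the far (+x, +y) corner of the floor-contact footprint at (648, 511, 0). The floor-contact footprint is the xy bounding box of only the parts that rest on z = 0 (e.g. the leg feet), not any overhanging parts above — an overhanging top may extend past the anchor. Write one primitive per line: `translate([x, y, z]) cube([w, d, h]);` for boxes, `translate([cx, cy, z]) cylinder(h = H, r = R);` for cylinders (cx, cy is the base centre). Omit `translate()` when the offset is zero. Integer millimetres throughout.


translate([470, 333, 0]) cylinder(h = 6, r = 178);
translate([470, 333, 6]) cylinder(h = 100, r = 44);
translate([470, 333, 106]) cylinder(h = 6, r = 178);


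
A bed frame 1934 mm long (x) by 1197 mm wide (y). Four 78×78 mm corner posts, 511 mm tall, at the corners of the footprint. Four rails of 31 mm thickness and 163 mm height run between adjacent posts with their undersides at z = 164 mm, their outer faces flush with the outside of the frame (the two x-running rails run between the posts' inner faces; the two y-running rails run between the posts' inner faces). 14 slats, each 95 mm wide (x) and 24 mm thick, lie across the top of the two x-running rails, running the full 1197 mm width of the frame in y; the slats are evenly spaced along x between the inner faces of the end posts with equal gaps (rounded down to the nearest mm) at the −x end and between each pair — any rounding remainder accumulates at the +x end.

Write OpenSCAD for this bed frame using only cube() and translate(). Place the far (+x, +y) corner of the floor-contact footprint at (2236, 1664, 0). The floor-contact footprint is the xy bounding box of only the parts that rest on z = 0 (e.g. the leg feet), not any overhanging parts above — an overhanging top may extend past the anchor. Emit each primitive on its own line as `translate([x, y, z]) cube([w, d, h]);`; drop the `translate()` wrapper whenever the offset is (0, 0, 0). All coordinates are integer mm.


translate([302, 467, 0]) cube([78, 78, 511]);
translate([302, 1586, 0]) cube([78, 78, 511]);
translate([2158, 467, 0]) cube([78, 78, 511]);
translate([2158, 1586, 0]) cube([78, 78, 511]);
translate([380, 467, 164]) cube([1778, 31, 163]);
translate([380, 1633, 164]) cube([1778, 31, 163]);
translate([302, 545, 164]) cube([31, 1041, 163]);
translate([2205, 545, 164]) cube([31, 1041, 163]);
translate([409, 467, 327]) cube([95, 1197, 24]);
translate([533, 467, 327]) cube([95, 1197, 24]);
translate([657, 467, 327]) cube([95, 1197, 24]);
translate([781, 467, 327]) cube([95, 1197, 24]);
translate([905, 467, 327]) cube([95, 1197, 24]);
translate([1029, 467, 327]) cube([95, 1197, 24]);
translate([1153, 467, 327]) cube([95, 1197, 24]);
translate([1277, 467, 327]) cube([95, 1197, 24]);
translate([1401, 467, 327]) cube([95, 1197, 24]);
translate([1525, 467, 327]) cube([95, 1197, 24]);
translate([1649, 467, 327]) cube([95, 1197, 24]);
translate([1773, 467, 327]) cube([95, 1197, 24]);
translate([1897, 467, 327]) cube([95, 1197, 24]);
translate([2021, 467, 327]) cube([95, 1197, 24]);


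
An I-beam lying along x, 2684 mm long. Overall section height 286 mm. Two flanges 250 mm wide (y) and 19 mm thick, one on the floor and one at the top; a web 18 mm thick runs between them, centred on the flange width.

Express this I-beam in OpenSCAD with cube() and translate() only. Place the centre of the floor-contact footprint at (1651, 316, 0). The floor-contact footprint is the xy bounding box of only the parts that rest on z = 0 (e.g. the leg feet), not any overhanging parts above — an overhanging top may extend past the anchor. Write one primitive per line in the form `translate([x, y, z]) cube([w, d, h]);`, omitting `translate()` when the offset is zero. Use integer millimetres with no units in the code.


translate([309, 191, 0]) cube([2684, 250, 19]);
translate([309, 307, 19]) cube([2684, 18, 248]);
translate([309, 191, 267]) cube([2684, 250, 19]);


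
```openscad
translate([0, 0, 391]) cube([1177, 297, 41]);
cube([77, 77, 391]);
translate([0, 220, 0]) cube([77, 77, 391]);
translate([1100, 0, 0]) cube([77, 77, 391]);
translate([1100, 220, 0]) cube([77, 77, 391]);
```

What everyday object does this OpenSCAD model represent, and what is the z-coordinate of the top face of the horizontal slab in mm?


A bench. The seat-top height is 432 mm.

A long slab on four corner posts — a bench. The slab sits at z = 391 with thickness 41, so the top is 391 + 41 = 432 mm.


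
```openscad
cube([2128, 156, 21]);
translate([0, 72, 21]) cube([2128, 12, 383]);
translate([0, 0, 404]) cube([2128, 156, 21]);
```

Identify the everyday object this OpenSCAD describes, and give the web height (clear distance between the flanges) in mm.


An I-beam. The web height is 383 mm.

Two wide flanges with a thin centred web — an I-beam. Overall 425 mm minus two 21 mm flanges gives a web of 425 − 2·21 = 383 mm.


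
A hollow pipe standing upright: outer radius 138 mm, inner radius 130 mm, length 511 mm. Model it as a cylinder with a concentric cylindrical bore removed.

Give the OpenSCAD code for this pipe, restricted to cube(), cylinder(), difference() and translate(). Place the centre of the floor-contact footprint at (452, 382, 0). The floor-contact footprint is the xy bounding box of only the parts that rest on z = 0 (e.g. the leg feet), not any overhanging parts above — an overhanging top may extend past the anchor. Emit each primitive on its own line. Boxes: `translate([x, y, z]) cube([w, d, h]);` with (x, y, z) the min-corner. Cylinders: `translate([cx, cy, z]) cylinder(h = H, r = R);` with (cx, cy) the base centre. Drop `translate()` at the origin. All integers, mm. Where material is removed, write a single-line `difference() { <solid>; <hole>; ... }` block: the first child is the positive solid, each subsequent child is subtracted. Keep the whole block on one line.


difference() { translate([452, 382, 0]) cylinder(h = 511, r = 138); translate([452, 382, 0]) cylinder(h = 511, r = 130); }


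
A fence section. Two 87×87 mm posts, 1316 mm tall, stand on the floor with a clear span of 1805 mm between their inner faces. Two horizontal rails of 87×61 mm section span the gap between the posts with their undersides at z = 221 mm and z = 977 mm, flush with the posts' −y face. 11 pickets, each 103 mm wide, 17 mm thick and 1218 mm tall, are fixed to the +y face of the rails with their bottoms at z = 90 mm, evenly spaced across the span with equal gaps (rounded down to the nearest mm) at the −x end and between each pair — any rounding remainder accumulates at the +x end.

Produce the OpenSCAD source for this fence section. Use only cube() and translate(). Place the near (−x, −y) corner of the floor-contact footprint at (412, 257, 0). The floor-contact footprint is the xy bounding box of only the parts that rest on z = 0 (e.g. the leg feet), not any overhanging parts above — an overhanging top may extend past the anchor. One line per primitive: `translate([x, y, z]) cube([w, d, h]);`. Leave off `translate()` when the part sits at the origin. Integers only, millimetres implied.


translate([412, 257, 0]) cube([87, 87, 1316]);
translate([2304, 257, 0]) cube([87, 87, 1316]);
translate([499, 257, 221]) cube([1805, 87, 61]);
translate([499, 257, 977]) cube([1805, 87, 61]);
translate([555, 344, 90]) cube([103, 17, 1218]);
translate([714, 344, 90]) cube([103, 17, 1218]);
translate([873, 344, 90]) cube([103, 17, 1218]);
translate([1032, 344, 90]) cube([103, 17, 1218]);
translate([1191, 344, 90]) cube([103, 17, 1218]);
translate([1350, 344, 90]) cube([103, 17, 1218]);
translate([1509, 344, 90]) cube([103, 17, 1218]);
translate([1668, 344, 90]) cube([103, 17, 1218]);
translate([1827, 344, 90]) cube([103, 17, 1218]);
translate([1986, 344, 90]) cube([103, 17, 1218]);
translate([2145, 344, 90]) cube([103, 17, 1218]);


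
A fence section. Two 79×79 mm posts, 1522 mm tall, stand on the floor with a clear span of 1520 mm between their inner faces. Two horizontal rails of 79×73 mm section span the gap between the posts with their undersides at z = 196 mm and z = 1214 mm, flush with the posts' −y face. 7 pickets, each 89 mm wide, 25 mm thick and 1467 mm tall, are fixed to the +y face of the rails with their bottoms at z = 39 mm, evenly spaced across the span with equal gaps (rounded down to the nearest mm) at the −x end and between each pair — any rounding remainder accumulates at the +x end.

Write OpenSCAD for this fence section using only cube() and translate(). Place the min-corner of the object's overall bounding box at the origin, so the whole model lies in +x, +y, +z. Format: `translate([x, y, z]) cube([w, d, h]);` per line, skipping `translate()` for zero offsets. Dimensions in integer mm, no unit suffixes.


cube([79, 79, 1522]);
translate([1599, 0, 0]) cube([79, 79, 1522]);
translate([79, 0, 196]) cube([1520, 79, 73]);
translate([79, 0, 1214]) cube([1520, 79, 73]);
translate([191, 79, 39]) cube([89, 25, 1467]);
translate([392, 79, 39]) cube([89, 25, 1467]);
translate([593, 79, 39]) cube([89, 25, 1467]);
translate([794, 79, 39]) cube([89, 25, 1467]);
translate([995, 79, 39]) cube([89, 25, 1467]);
translate([1196, 79, 39]) cube([89, 25, 1467]);
translate([1397, 79, 39]) cube([89, 25, 1467]);


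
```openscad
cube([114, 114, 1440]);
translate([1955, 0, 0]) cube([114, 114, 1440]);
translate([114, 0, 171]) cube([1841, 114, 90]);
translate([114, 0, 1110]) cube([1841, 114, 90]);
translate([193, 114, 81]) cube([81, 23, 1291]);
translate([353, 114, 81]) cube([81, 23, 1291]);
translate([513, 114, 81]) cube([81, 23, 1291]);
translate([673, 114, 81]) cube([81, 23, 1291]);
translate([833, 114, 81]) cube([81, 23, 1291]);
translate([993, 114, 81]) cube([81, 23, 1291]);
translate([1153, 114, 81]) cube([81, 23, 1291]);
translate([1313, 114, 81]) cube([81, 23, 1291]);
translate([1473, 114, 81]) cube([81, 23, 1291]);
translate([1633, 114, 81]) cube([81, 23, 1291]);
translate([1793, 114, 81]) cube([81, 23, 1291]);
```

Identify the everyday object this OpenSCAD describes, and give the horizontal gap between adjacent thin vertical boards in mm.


A fence section. The picket gap is 79 mm.

Two posts, two rails, 11 pickets — a fence section. Span 1841 mm holds 11 pickets of 81 mm with 12 equal gaps: ⌊(1841 − 11·81) / 12⌋ = 79 mm.


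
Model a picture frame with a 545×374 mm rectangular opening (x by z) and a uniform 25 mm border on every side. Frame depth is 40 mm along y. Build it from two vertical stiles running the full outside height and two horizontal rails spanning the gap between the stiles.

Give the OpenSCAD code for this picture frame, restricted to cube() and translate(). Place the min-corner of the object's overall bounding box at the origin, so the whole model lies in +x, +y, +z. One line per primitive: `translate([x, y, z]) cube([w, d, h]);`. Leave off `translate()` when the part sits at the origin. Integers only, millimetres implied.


cube([25, 40, 424]);
translate([570, 0, 0]) cube([25, 40, 424]);
translate([25, 0, 0]) cube([545, 40, 25]);
translate([25, 0, 399]) cube([545, 40, 25]);


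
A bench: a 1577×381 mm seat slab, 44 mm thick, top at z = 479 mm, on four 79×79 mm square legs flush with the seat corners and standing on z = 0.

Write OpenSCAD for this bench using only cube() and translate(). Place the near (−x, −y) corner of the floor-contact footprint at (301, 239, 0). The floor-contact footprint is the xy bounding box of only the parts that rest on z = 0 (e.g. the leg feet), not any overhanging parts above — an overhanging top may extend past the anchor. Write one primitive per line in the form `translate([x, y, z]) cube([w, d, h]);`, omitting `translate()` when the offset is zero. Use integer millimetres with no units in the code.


translate([301, 239, 435]) cube([1577, 381, 44]);
translate([301, 239, 0]) cube([79, 79, 435]);
translate([301, 541, 0]) cube([79, 79, 435]);
translate([1799, 239, 0]) cube([79, 79, 435]);
translate([1799, 541, 0]) cube([79, 79, 435]);


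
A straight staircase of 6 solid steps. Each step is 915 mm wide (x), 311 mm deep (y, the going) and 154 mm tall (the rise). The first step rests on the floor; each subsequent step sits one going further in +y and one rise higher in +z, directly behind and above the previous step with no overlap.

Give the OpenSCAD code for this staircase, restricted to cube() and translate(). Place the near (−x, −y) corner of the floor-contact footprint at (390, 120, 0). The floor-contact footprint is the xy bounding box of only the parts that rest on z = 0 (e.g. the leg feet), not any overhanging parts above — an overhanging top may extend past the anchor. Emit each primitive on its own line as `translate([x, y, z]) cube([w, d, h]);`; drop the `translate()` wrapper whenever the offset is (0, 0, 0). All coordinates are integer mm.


translate([390, 120, 0]) cube([915, 311, 154]);
translate([390, 431, 154]) cube([915, 311, 154]);
translate([390, 742, 308]) cube([915, 311, 154]);
translate([390, 1053, 462]) cube([915, 311, 154]);
translate([390, 1364, 616]) cube([915, 311, 154]);
translate([390, 1675, 770]) cube([915, 311, 154]);


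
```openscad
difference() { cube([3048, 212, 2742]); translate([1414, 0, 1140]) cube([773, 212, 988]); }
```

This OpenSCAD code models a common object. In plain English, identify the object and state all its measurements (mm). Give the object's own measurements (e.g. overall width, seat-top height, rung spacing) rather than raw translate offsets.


A wall 3048 mm long (x), 212 mm thick (y), 2742 mm tall, with a rectangular window opening cut through it. The opening is 773 mm wide and 988 mm tall; its sill is at z = 1140 mm and its near (−x) edge is 1414 mm from the wall's −x end. The opening passes through the full wall thickness.


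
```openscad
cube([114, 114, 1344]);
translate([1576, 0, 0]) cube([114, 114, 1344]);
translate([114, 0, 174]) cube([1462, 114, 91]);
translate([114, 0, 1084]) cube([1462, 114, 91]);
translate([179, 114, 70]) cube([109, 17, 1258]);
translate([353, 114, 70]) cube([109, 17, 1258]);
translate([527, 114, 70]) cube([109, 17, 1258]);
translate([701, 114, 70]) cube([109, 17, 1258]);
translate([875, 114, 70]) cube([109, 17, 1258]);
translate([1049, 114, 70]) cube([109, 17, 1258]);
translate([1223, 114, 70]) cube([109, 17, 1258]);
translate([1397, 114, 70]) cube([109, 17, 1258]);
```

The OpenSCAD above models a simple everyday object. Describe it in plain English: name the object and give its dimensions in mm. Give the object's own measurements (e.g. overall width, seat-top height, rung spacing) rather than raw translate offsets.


A fence section. Two 114×114 mm posts, 1344 mm tall, stand on the floor with a clear span of 1462 mm between their inner faces. Two horizontal rails of 114×91 mm section span the gap between the posts with their undersides at z = 174 mm and z = 1084 mm, flush with the posts' −y face. 8 pickets, each 109 mm wide, 17 mm thick and 1258 mm tall, are fixed to the +y face of the rails with their bottoms at z = 70 mm, spaced across the span with a 65 mm gap after the −x post and between neighbouring pickets, with 70 mm left before the +x post.


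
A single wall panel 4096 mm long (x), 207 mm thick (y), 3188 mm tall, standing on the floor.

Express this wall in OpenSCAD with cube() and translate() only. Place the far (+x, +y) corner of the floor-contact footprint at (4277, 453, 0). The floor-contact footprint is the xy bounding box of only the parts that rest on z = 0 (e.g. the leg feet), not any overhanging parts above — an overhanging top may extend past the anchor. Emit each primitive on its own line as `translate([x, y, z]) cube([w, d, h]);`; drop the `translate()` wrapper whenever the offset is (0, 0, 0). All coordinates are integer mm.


translate([181, 246, 0]) cube([4096, 207, 3188]);


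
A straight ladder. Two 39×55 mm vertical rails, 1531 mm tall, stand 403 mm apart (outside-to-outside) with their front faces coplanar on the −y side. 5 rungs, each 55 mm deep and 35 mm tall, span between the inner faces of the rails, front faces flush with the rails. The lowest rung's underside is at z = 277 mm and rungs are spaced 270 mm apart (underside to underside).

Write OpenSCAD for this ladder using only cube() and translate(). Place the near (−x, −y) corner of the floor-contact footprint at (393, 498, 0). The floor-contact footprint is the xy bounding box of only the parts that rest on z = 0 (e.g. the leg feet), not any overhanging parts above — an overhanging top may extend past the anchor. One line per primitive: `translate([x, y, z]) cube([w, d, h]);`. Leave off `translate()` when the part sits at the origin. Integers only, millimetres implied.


// rung span = 403 - 2*39 = 325
// rung[k] z = 277 + k*270
translate([393, 498, 0]) cube([39, 55, 1531]);
translate([757, 498, 0]) cube([39, 55, 1531]);
translate([432, 498, 277]) cube([325, 55, 35]);
translate([432, 498, 547]) cube([325, 55, 35]);
translate([432, 498, 817]) cube([325, 55, 35]);
translate([432, 498, 1087]) cube([325, 55, 35]);
translate([432, 498, 1357]) cube([325, 55, 35]);


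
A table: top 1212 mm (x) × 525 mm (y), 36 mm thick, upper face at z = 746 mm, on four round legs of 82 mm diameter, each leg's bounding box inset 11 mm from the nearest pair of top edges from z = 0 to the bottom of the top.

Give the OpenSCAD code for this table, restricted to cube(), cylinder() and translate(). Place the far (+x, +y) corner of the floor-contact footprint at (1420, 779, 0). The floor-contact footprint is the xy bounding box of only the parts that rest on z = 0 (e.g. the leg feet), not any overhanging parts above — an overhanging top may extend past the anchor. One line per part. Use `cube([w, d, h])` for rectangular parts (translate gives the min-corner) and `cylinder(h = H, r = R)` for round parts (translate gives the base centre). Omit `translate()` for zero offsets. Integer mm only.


// leg_h = 746 - 36 = 710
translate([219, 265, 710]) cube([1212, 525, 36]);
translate([271, 317, 0]) cylinder(h = 710, r = 41);
translate([1379, 317, 0]) cylinder(h = 710, r = 41);
translate([271, 738, 0]) cylinder(h = 710, r = 41);
translate([1379, 738, 0]) cylinder(h = 710, r = 41);


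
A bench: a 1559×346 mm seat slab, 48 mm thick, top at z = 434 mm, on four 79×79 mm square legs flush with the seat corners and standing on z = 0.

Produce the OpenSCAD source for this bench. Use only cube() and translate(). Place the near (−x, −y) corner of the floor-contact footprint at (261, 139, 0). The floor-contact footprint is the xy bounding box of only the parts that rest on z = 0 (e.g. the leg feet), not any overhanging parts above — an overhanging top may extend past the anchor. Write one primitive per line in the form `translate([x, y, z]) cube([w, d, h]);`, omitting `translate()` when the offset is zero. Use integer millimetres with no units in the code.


translate([261, 139, 386]) cube([1559, 346, 48]);
translate([261, 139, 0]) cube([79, 79, 386]);
translate([261, 406, 0]) cube([79, 79, 386]);
translate([1741, 139, 0]) cube([79, 79, 386]);
translate([1741, 406, 0]) cube([79, 79, 386]);


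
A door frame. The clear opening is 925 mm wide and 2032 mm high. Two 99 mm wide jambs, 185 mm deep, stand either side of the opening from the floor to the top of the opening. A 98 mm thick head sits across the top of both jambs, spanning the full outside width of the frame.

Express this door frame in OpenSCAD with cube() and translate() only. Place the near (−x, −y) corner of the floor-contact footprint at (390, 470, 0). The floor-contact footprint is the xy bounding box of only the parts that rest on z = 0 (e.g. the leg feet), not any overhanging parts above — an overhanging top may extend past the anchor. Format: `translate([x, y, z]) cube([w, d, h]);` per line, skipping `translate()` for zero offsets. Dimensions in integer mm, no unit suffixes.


translate([390, 470, 0]) cube([99, 185, 2032]);
translate([1414, 470, 0]) cube([99, 185, 2032]);
translate([390, 470, 2032]) cube([1123, 185, 98]);


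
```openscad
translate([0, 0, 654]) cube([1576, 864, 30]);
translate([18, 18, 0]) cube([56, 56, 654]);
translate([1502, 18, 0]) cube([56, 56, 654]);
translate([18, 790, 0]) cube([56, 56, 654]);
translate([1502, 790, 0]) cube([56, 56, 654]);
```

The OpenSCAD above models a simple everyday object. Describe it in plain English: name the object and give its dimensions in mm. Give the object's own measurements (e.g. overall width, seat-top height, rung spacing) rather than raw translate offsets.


A rectangular dining table. The top is 1576×864×30 mm with its upper surface at z = 684 mm. It stands on four 56×56 mm square legs, each inset 18 mm from the nearest pair of top edges, running from the floor to the underside of the top.


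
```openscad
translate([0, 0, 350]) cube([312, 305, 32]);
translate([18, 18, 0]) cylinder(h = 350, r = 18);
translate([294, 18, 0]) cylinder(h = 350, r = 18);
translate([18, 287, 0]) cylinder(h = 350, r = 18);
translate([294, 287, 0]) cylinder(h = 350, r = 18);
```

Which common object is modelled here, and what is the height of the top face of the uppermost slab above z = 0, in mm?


A stool. The seat height is 382 mm.

A 312×305×32 slab at z = 350 on four corner cylinders — a stool. The seat top is 350 + 32 = 382 mm.


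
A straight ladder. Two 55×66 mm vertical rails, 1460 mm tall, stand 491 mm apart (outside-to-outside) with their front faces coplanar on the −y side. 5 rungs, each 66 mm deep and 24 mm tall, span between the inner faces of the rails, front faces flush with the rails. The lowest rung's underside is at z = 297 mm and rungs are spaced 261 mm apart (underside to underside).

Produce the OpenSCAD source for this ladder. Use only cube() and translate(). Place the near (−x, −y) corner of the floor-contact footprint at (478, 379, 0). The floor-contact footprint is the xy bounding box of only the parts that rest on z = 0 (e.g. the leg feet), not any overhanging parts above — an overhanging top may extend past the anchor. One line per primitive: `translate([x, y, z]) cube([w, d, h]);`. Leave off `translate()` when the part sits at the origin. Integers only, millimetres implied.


translate([478, 379, 0]) cube([55, 66, 1460]);
translate([914, 379, 0]) cube([55, 66, 1460]);
translate([533, 379, 297]) cube([381, 66, 24]);
translate([533, 379, 558]) cube([381, 66, 24]);
translate([533, 379, 819]) cube([381, 66, 24]);
translate([533, 379, 1080]) cube([381, 66, 24]);
translate([533, 379, 1341]) cube([381, 66, 24]);


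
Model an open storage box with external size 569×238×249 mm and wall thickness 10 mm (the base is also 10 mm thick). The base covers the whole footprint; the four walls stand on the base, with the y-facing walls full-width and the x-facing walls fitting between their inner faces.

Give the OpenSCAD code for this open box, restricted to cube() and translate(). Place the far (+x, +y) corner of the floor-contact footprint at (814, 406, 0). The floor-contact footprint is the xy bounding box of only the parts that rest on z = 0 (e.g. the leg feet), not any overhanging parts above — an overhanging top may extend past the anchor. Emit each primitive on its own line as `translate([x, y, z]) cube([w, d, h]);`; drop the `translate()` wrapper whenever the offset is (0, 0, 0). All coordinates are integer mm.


translate([245, 168, 0]) cube([569, 238, 10]);
translate([245, 168, 10]) cube([569, 10, 239]);
translate([245, 396, 10]) cube([569, 10, 239]);
translate([245, 178, 10]) cube([10, 218, 239]);
translate([804, 178, 10]) cube([10, 218, 239]);


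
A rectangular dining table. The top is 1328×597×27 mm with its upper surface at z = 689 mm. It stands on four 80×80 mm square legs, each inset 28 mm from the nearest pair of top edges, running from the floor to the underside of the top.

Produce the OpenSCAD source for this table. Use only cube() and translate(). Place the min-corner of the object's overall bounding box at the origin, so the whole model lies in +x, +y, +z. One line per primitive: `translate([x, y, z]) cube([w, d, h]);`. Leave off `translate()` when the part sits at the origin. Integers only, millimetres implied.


translate([0, 0, 662]) cube([1328, 597, 27]);
translate([28, 28, 0]) cube([80, 80, 662]);
translate([1220, 28, 0]) cube([80, 80, 662]);
translate([28, 489, 0]) cube([80, 80, 662]);
translate([1220, 489, 0]) cube([80, 80, 662]);


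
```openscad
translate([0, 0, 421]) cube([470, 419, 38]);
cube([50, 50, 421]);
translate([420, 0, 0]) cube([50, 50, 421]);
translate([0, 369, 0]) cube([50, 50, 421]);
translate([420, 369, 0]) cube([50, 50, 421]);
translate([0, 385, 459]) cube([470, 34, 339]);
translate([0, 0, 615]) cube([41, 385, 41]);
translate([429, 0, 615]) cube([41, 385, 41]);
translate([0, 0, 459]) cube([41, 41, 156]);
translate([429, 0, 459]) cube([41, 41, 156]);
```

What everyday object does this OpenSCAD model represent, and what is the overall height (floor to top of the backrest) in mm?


A chair. The overall height is 798 mm.

A slab on four corner posts with a tall panel at the back — a chair. The seat slab sits at z = 421 with thickness 38, and the 339 mm backrest starts at the seat top, so the overall height is 421 + 38 + 339 = 798 mm.


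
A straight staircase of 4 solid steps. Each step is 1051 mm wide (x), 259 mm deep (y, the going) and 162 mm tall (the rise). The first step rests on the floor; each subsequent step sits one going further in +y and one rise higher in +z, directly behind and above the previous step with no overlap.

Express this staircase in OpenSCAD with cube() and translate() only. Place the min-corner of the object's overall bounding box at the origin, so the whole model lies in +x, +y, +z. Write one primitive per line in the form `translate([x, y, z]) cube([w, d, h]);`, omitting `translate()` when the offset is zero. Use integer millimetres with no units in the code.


cube([1051, 259, 162]);
translate([0, 259, 162]) cube([1051, 259, 162]);
translate([0, 518, 324]) cube([1051, 259, 162]);
translate([0, 777, 486]) cube([1051, 259, 162]);


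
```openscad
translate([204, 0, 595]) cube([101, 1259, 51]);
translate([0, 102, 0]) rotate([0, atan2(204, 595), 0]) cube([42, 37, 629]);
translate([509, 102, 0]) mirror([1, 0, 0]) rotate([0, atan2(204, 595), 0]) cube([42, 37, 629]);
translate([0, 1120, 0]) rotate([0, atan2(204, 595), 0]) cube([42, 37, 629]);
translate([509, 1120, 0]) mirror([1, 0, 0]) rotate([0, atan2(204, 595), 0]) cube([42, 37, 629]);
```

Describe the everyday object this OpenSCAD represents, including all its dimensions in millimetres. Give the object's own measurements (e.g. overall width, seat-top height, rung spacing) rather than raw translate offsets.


A sawhorse. A 101×1259×51 mm beam (x, y, z) sits on two A-frame leg pairs. Each pair is two raked legs of 42×37 mm section (37 mm along y) splaying symmetrically in x. Each leg rises 595 mm vertically over 204 mm of horizontal reach and is 629 mm long along its own axis. Every leg's outer bottom edge rests on the floor and its outer top edge meets a bottom edge of the beam — the left legs (tilting toward +x) meet the beam's −x bottom edge, the right legs (their mirror images, tilting toward −x) meet its +x bottom edge — so the leg tops tuck under the beam, the beam's underside is 595 mm above the floor, and the feet are 509 mm apart outside-to-outside with the beam centred between them. The two leg pairs are set in 102 mm from either end of the beam.


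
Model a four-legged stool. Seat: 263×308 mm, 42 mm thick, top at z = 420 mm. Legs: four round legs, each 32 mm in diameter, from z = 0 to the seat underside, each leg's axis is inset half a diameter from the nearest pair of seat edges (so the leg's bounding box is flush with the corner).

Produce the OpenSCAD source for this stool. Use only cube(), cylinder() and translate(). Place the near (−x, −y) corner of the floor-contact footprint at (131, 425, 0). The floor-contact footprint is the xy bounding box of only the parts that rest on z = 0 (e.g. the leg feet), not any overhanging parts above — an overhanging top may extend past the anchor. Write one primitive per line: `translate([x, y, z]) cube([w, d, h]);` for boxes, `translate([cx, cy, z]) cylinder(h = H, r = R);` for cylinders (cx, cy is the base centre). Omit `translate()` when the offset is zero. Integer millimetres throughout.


// leg_h = 420 - 42 = 378
translate([131, 425, 378]) cube([263, 308, 42]);
translate([147, 441, 0]) cylinder(h = 378, r = 16);
translate([378, 441, 0]) cylinder(h = 378, r = 16);
translate([147, 717, 0]) cylinder(h = 378, r = 16);
translate([378, 717, 0]) cylinder(h = 378, r = 16);


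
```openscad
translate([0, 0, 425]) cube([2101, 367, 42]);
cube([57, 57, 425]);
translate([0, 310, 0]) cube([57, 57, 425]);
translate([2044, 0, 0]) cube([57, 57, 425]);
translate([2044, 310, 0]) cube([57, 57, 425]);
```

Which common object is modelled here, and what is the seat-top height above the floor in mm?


A bench. The seat-top height is 467 mm.

A long slab on four corner posts — a bench. The slab sits at z = 425 with thickness 42, so the top is 425 + 42 = 467 mm.


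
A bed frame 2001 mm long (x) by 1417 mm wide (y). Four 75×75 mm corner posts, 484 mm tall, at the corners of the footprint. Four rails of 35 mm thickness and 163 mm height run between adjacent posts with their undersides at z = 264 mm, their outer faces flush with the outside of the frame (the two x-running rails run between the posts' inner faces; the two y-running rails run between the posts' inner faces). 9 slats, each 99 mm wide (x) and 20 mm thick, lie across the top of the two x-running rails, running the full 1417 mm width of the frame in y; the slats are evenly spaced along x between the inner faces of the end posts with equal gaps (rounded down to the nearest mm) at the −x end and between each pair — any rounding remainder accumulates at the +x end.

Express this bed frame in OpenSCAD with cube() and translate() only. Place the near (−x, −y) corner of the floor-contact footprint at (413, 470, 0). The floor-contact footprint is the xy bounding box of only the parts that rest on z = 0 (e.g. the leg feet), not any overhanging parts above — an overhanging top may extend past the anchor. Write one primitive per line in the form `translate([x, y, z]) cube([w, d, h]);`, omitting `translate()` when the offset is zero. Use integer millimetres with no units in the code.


// slat z = rail_z + rail_h = 264 + 163 = 427
// slat gap = ⌊(1851 − 9·99) / 10⌋ = 96
translate([413, 470, 0]) cube([75, 75, 484]);
translate([413, 1812, 0]) cube([75, 75, 484]);
translate([2339, 470, 0]) cube([75, 75, 484]);
translate([2339, 1812, 0]) cube([75, 75, 484]);
translate([488, 470, 264]) cube([1851, 35, 163]);
translate([488, 1852, 264]) cube([1851, 35, 163]);
translate([413, 545, 264]) cube([35, 1267, 163]);
translate([2379, 545, 264]) cube([35, 1267, 163]);
translate([584, 470, 427]) cube([99, 1417, 20]);
translate([779, 470, 427]) cube([99, 1417, 20]);
translate([974, 470, 427]) cube([99, 1417, 20]);
translate([1169, 470, 427]) cube([99, 1417, 20]);
translate([1364, 470, 427]) cube([99, 1417, 20]);
translate([1559, 470, 427]) cube([99, 1417, 20]);
translate([1754, 470, 427]) cube([99, 1417, 20]);
translate([1949, 470, 427]) cube([99, 1417, 20]);
translate([2144, 470, 427]) cube([99, 1417, 20]);


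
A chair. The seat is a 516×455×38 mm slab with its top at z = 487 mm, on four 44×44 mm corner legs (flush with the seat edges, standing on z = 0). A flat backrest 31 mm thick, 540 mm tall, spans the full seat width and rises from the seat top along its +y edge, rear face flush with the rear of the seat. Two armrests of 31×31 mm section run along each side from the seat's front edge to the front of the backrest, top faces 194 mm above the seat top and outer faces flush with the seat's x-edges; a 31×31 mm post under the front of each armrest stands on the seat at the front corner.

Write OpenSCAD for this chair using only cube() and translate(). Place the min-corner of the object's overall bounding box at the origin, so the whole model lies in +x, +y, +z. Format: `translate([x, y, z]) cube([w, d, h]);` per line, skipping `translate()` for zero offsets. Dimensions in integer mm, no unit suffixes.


translate([0, 0, 449]) cube([516, 455, 38]);
cube([44, 44, 449]);
translate([472, 0, 0]) cube([44, 44, 449]);
translate([0, 411, 0]) cube([44, 44, 449]);
translate([472, 411, 0]) cube([44, 44, 449]);
translate([0, 424, 487]) cube([516, 31, 540]);
translate([0, 0, 650]) cube([31, 424, 31]);
translate([485, 0, 650]) cube([31, 424, 31]);
translate([0, 0, 487]) cube([31, 31, 163]);
translate([485, 0, 487]) cube([31, 31, 163]);


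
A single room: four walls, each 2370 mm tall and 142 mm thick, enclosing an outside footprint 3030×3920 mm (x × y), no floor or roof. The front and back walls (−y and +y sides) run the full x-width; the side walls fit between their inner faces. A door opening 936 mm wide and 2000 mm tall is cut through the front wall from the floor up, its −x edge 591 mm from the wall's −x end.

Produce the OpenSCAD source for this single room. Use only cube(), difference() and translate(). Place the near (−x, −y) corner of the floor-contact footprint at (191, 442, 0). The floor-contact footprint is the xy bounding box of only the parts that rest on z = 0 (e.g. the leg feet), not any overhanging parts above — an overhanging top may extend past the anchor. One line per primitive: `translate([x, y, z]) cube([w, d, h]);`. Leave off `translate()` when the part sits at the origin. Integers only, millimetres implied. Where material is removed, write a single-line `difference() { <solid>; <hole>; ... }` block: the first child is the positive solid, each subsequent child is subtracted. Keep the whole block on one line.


difference() { translate([191, 442, 0]) cube([3030, 142, 2370]); translate([782, 442, 0]) cube([936, 142, 2000]); }
translate([191, 4220, 0]) cube([3030, 142, 2370]);
translate([191, 584, 0]) cube([142, 3636, 2370]);
translate([3079, 584, 0]) cube([142, 3636, 2370]);


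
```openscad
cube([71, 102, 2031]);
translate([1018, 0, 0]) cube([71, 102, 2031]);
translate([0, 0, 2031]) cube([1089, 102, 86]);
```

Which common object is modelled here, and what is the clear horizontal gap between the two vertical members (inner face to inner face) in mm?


A door frame. The clear opening width is 947 mm.

Two 2031 mm tall posts with a header on top — a door frame. The left jamb is 71 mm wide at x = 0; the right jamb starts at x = 1018. The clear opening is 1018 − 71 = 947 mm.


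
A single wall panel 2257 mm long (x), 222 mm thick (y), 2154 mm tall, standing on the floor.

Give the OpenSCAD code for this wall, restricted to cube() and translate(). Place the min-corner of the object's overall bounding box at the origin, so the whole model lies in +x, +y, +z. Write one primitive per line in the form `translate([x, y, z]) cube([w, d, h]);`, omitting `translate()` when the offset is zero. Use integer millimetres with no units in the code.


cube([2257, 222, 2154]);


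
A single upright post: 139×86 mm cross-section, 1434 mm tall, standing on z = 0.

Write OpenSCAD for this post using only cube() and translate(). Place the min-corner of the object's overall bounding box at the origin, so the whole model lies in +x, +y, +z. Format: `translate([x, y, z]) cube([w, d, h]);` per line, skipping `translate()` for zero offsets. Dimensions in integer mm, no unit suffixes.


cube([139, 86, 1434]);


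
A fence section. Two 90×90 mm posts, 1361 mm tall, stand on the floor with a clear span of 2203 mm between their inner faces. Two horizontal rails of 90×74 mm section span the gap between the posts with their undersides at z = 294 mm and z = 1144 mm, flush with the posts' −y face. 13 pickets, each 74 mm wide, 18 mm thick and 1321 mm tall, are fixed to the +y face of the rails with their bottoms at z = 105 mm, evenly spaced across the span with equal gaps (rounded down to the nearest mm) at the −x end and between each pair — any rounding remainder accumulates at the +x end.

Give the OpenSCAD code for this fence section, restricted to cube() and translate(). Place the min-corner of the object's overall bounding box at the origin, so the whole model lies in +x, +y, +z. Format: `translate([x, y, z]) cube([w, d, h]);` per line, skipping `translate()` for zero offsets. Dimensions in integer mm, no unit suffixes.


cube([90, 90, 1361]);
translate([2293, 0, 0]) cube([90, 90, 1361]);
translate([90, 0, 294]) cube([2203, 90, 74]);
translate([90, 0, 1144]) cube([2203, 90, 74]);
translate([178, 90, 105]) cube([74, 18, 1321]);
translate([340, 90, 105]) cube([74, 18, 1321]);
translate([502, 90, 105]) cube([74, 18, 1321]);
translate([664, 90, 105]) cube([74, 18, 1321]);
translate([826, 90, 105]) cube([74, 18, 1321]);
translate([988, 90, 105]) cube([74, 18, 1321]);
translate([1150, 90, 105]) cube([74, 18, 1321]);
translate([1312, 90, 105]) cube([74, 18, 1321]);
translate([1474, 90, 105]) cube([74, 18, 1321]);
translate([1636, 90, 105]) cube([74, 18, 1321]);
translate([1798, 90, 105]) cube([74, 18, 1321]);
translate([1960, 90, 105]) cube([74, 18, 1321]);
translate([2122, 90, 105]) cube([74, 18, 1321]);


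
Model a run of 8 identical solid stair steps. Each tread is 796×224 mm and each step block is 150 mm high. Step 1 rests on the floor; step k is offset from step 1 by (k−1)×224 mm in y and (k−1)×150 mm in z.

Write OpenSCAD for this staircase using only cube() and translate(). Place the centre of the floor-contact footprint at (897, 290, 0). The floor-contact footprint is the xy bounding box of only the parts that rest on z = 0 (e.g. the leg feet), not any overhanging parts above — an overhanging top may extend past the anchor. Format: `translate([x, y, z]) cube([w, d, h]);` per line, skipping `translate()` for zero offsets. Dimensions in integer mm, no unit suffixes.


translate([499, 178, 0]) cube([796, 224, 150]);
translate([499, 402, 150]) cube([796, 224, 150]);
translate([499, 626, 300]) cube([796, 224, 150]);
translate([499, 850, 450]) cube([796, 224, 150]);
translate([499, 1074, 600]) cube([796, 224, 150]);
translate([499, 1298, 750]) cube([796, 224, 150]);
translate([499, 1522, 900]) cube([796, 224, 150]);
translate([499, 1746, 1050]) cube([796, 224, 150]);


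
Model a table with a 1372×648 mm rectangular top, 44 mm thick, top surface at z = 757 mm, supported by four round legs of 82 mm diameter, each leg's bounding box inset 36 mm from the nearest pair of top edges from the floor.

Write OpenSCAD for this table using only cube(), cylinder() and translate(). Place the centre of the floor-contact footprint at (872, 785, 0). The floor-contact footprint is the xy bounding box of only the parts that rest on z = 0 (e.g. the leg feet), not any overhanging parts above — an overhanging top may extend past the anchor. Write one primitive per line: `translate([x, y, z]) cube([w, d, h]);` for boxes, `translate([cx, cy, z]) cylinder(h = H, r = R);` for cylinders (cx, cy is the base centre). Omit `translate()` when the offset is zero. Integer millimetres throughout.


// leg_h = 757 - 44 = 713
translate([186, 461, 713]) cube([1372, 648, 44]);
translate([263, 538, 0]) cylinder(h = 713, r = 41);
translate([1481, 538, 0]) cylinder(h = 713, r = 41);
translate([263, 1032, 0]) cylinder(h = 713, r = 41);
translate([1481, 1032, 0]) cylinder(h = 713, r = 41);


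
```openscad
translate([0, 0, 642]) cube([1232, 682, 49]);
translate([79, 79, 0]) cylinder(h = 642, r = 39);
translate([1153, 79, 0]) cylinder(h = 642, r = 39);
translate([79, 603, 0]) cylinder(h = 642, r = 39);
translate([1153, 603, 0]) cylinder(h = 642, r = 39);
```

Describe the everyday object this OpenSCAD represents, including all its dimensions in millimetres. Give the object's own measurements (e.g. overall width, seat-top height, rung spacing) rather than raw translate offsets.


A rectangular dining table. The top is 1232×682×49 mm with its upper surface at z = 691 mm. It stands on four round legs of 78 mm diameter, each leg's bounding box inset 40 mm from the nearest pair of top edges, running from the floor to the underside of the top.
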